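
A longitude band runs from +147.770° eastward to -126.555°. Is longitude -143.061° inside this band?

Band width going east from +147.770° to -126.555°: ((-126.555 − 147.770) mod 360) = 85.675°.
Offset of -143.061° east of the west edge: ((-143.061 − 147.770) mod 360) = 69.169°.
69.169° ≤ 85.675° ⇒ inside.

Yes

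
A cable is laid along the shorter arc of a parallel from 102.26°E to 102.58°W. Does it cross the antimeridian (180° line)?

Yes

Naïve |-102.58 − 102.26| = 204.84° > 180°, so the shorter arc goes the other way round — across 180°.
Signed shortest Δλ = ((-102.58 − 102.26 + 180) mod 360) − 180 = 155.16°.
Going east by 155.16° from +102.26° passes through 180° before reaching -102.58°.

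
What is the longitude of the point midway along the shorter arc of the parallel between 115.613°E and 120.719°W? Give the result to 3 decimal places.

Signed shortest Δλ from +115.613° to -120.719° is +123.668°.
Midpoint longitude = +115.613° + (+123.668°)/2 = +115.613° + 61.834° = +177.447°.
(The naïve average (+115.613 + -120.719)/2 = -2.553° is on the wrong side of the globe.)

177.447°E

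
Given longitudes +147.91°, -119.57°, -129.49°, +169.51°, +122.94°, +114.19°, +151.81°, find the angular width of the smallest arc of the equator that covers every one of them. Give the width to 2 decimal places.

126.24°

Sort the longitudes: -129.49°, -119.57°, +114.19°, +122.94°, +147.91°, +151.81°, +169.51°.
Eastward gaps between consecutive values (wrapping around): 9.92°, 233.76°, 8.75°, 24.97°, 3.90°, 17.70°, 61.00°.
Largest gap = 233.76° ⇒ minimal covering band is its complement: 360° − 233.76° = 126.24°.
Band runs from +114.19° eastward to -119.57°, crossing the antimeridian.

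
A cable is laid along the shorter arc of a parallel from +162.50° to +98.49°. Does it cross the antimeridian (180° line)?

Signed shortest Δλ = ((98.49 − 162.50 + 180) mod 360) − 180 = -64.01°.
Going west by 64.01° from +162.50° reaches +98.49° without touching 180°.

No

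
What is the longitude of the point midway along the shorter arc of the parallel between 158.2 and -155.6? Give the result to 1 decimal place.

Signed shortest Δλ from +158.2° to -155.6° is +46.2°.
Midpoint longitude = +158.2° + (+46.2°)/2 = +158.2° + 23.1° = +181.3°.
Normalise into (−180°, 180°]: -178.7°.
(The naïve average (+158.2 + -155.6)/2 = 1.3° is on the wrong side of the globe.)

-178.7°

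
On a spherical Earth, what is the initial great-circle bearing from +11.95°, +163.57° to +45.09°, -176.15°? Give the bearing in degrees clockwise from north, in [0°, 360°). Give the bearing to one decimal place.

23.8°

Δλ = -176.15 − 163.57 = -339.72°; wrapped into (−180°, 180°]: 20.28°.
θ = atan2( sin Δλ · cos φ₂ , cos φ₁ · sin φ₂ − sin φ₁ · cos φ₂ · cos Δλ )
  = atan2(0.24470, 0.55575) = 23.765° → normalised to [0°, 360°): 23.765°.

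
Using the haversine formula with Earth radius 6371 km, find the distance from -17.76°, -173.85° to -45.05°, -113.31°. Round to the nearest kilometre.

6322 km

Δλ = -113.31 − -173.85 = 60.54°.
Δφ = -45.05 − -17.76 = -27.29°.
a = sin²(Δφ/2) + cos φ₁ · cos φ₂ · sin²(Δλ/2) = 0.226610.
c = 2·atan2(√a, √(1−a)) = 0.99228 rad → d = 6371·c ≈ 6321.83 km.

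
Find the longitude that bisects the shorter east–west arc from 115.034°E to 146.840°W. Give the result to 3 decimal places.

Signed shortest Δλ from +115.034° to -146.840° is +98.126°.
Midpoint longitude = +115.034° + (+98.126°)/2 = +115.034° + 49.063° = +164.097°.
(The naïve average (+115.034 + -146.840)/2 = -15.903° is on the wrong side of the globe.)

164.097°E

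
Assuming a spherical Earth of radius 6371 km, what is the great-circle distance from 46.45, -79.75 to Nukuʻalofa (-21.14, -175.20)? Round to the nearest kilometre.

12099 km

Δλ = -175.20 − -79.75 = -95.45°.
Δφ = -21.14 − 46.45 = -67.59°.
a = sin²(Δφ/2) + cos φ₁ · cos φ₂ · sin²(Δλ/2) = 0.661211.
c = 2·atan2(√a, √(1−a)) = 1.89908 rad → d = 6371·c ≈ 12099.06 km.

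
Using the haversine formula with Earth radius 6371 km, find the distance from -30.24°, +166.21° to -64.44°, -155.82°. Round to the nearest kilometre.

4622 km

Δλ = -155.82 − 166.21 = -322.03°; wrapped into (−180°, 180°]: 37.97°.
Δφ = -64.44 − -30.24 = -34.20°.
a = sin²(Δφ/2) + cos φ₁ · cos φ₂ · sin²(Δλ/2) = 0.125909.
c = 2·atan2(√a, √(1−a)) = 0.72548 rad → d = 6371·c ≈ 4622.02 km.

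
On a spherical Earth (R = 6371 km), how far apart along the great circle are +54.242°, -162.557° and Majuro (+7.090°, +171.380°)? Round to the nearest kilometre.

5738 km

Δλ = 171.380 − -162.557 = 333.937°; wrapped into (−180°, 180°]: -26.063°.
Δφ = 7.090 − 54.242 = -47.152°.
a = sin²(Δφ/2) + cos φ₁ · cos φ₂ · sin²(Δλ/2) = 0.189456.
c = 2·atan2(√a, √(1−a)) = 0.90067 rad → d = 6371·c ≈ 5738.15 km.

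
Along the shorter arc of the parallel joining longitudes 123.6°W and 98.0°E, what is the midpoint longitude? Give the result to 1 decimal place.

Signed shortest Δλ from -123.6° to +98.0° is -138.4°.
Midpoint longitude = -123.6° + (-138.4°)/2 = -123.6° − 69.2° = -192.8°.
Normalise into (−180°, 180°]: +167.2°.
(The naïve average (-123.6 + +98.0)/2 = -12.8° is on the wrong side of the globe.)

167.2°E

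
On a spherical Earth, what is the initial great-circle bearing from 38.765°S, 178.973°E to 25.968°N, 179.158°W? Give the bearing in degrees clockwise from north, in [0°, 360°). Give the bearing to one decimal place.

Δλ = -179.158 − 178.973 = -358.131°; wrapped into (−180°, 180°]: 1.869°.
θ = atan2( sin Δλ · cos φ₂ , cos φ₁ · sin φ₂ − sin φ₁ · cos φ₂ · cos Δλ )
  = atan2(0.02932, 0.90403) = 1.858° → normalised to [0°, 360°): 1.858°.

1.9°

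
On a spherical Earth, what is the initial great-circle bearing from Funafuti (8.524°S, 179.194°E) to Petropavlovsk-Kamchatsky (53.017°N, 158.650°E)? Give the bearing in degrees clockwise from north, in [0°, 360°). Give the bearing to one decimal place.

346.4°

Δλ = 158.650 − 179.194 = -20.544°.
θ = atan2( sin Δλ · cos φ₂ , cos φ₁ · sin φ₂ − sin φ₁ · cos φ₂ · cos Δλ )
  = atan2(-0.21111, 0.87349) = -13.587° → normalised to [0°, 360°): 346.413°.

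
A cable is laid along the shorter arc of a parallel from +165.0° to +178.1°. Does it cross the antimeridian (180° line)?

No

Signed shortest Δλ = ((178.1 − 165.0 + 180) mod 360) − 180 = 13.1°.
Going east by 13.1° from +165.0° reaches +178.1° without touching 180°.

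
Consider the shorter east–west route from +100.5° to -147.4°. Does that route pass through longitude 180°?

Yes

Naïve |-147.4 − 100.5| = 247.9° > 180°, so the shorter arc goes the other way round — across 180°.
Signed shortest Δλ = ((-147.4 − 100.5 + 180) mod 360) − 180 = 112.1°.
Going east by 112.1° from +100.5° passes through 180° before reaching -147.4°.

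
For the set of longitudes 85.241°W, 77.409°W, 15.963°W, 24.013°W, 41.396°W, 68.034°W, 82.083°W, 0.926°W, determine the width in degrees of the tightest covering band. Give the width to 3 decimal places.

84.315°

Sort the longitudes: -85.241°, -82.083°, -77.409°, -68.034°, -41.396°, -24.013°, -15.963°, -0.926°.
Eastward gaps between consecutive values (wrapping around): 3.158°, 4.674°, 9.375°, 26.638°, 17.383°, 8.050°, 15.037°, 275.685°.
Largest gap = 275.685° ⇒ minimal covering band is its complement: 360° − 275.685° = 84.315°.
Band runs from -85.241° eastward to -0.926°.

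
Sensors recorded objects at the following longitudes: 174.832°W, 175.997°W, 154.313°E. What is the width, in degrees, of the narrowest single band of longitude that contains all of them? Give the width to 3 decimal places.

Sort the longitudes: -175.997°, -174.832°, +154.313°.
Eastward gaps between consecutive values (wrapping around): 1.165°, 329.145°, 29.690°.
Largest gap = 329.145° ⇒ minimal covering band is its complement: 360° − 329.145° = 30.855°.
Band runs from +154.313° eastward to -174.832°, crossing the antimeridian.

30.855°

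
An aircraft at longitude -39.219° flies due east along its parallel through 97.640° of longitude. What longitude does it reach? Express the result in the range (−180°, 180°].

+58.421°

Start at -39.219°; shift +97.640° → +58.421°.
+58.421° already lies in (−180°, 180°].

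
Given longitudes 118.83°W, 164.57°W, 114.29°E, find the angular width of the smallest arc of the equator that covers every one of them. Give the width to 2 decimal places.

126.88°

Sort the longitudes: -164.57°, -118.83°, +114.29°.
Eastward gaps between consecutive values (wrapping around): 45.74°, 233.12°, 81.14°.
Largest gap = 233.12° ⇒ minimal covering band is its complement: 360° − 233.12° = 126.88°.
Band runs from +114.29° eastward to -118.83°, crossing the antimeridian.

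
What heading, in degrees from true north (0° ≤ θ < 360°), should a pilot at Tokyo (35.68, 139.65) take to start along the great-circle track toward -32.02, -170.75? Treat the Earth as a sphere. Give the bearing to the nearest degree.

139°

Δλ = -170.75 − 139.65 = -310.40°; wrapped into (−180°, 180°]: 49.60°.
θ = atan2( sin Δλ · cos φ₂ , cos φ₁ · sin φ₂ − sin φ₁ · cos φ₂ · cos Δλ )
  = atan2(0.64568, -0.75120) = 139.320° → normalised to [0°, 360°): 139.320°.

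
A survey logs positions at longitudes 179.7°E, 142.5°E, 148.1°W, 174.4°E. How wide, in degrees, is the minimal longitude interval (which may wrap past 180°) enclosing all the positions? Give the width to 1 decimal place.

69.4°

Sort the longitudes: -148.1°, +142.5°, +174.4°, +179.7°.
Eastward gaps between consecutive values (wrapping around): 290.6°, 31.9°, 5.3°, 32.2°.
Largest gap = 290.6° ⇒ minimal covering band is its complement: 360° − 290.6° = 69.4°.
Band runs from +142.5° eastward to -148.1°, crossing the antimeridian.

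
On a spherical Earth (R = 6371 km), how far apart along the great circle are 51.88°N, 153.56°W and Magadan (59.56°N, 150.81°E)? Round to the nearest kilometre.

Δλ = 150.81 − -153.56 = 304.37°; wrapped into (−180°, 180°]: -55.63°.
Δφ = 59.56 − 51.88 = 7.68°.
a = sin²(Δφ/2) + cos φ₁ · cos φ₂ · sin²(Δλ/2) = 0.072581.
c = 2·atan2(√a, √(1−a)) = 0.54556 rad → d = 6371·c ≈ 3475.75 km.

3476 km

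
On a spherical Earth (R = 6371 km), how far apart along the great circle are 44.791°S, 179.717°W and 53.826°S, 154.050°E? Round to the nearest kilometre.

Δλ = 154.050 − -179.717 = 333.767°; wrapped into (−180°, 180°]: -26.233°.
Δφ = -53.826 − -44.791 = -9.035°.
a = sin²(Δφ/2) + cos φ₁ · cos φ₂ · sin²(Δλ/2) = 0.027775.
c = 2·atan2(√a, √(1−a)) = 0.33488 rad → d = 6371·c ≈ 2133.53 km.

2134 km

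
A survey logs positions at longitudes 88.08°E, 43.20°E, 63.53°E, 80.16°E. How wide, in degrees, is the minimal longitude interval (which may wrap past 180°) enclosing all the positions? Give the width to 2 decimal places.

Sort the longitudes: +43.20°, +63.53°, +80.16°, +88.08°.
Eastward gaps between consecutive values (wrapping around): 20.33°, 16.63°, 7.92°, 315.12°.
Largest gap = 315.12° ⇒ minimal covering band is its complement: 360° − 315.12° = 44.88°.
Band runs from +43.20° eastward to +88.08°.

44.88°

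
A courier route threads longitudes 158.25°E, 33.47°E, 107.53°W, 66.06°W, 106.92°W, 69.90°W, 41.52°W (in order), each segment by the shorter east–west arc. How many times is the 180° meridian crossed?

Leg 1: +158.25° → +33.47°, shortest Δλ = -124.78° (west) — does not cross 180°.
Leg 2: +33.47° → -107.53°, shortest Δλ = -141.0° (west) — does not cross 180°.
Leg 3: -107.53° → -66.06°, shortest Δλ = 41.47° (east) — does not cross 180°.
Leg 4: -66.06° → -106.92°, shortest Δλ = -40.86° (west) — does not cross 180°.
Leg 5: -106.92° → -69.90°, shortest Δλ = 37.02° (east) — does not cross 180°.
Leg 6: -69.90° → -41.52°, shortest Δλ = 28.38° (east) — does not cross 180°.
Total crossings: 0.

0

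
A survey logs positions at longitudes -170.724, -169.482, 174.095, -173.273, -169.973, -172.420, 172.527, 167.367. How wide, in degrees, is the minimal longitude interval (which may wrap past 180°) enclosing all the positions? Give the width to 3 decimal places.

23.151°

Sort the longitudes: -173.273°, -172.420°, -170.724°, -169.973°, -169.482°, +167.367°, +172.527°, +174.095°.
Eastward gaps between consecutive values (wrapping around): 0.853°, 1.696°, 0.751°, 0.491°, 336.849°, 5.160°, 1.568°, 12.632°.
Largest gap = 336.849° ⇒ minimal covering band is its complement: 360° − 336.849° = 23.151°.
Band runs from +167.367° eastward to -169.482°, crossing the antimeridian.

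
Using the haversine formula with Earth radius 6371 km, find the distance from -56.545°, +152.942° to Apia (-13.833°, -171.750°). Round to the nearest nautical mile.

Δλ = -171.750 − 152.942 = -324.692°; wrapped into (−180°, 180°]: 35.308°.
Δφ = -13.833 − -56.545 = 42.712°.
a = sin²(Δφ/2) + cos φ₁ · cos φ₂ · sin²(Δλ/2) = 0.181845.
c = 2·atan2(√a, √(1−a)) = 0.88109 rad → d = 6371·c ≈ 5613.44 km ≈ 3031.01 nmi.

3031 nmi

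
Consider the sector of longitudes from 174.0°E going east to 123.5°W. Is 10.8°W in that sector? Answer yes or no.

Band width going east from +174.0° to -123.5°: ((-123.5 − 174.0) mod 360) = 62.5°.
Offset of -10.8° east of the west edge: ((-10.8 − 174.0) mod 360) = 175.2°.
175.2° > 62.5° ⇒ outside.

No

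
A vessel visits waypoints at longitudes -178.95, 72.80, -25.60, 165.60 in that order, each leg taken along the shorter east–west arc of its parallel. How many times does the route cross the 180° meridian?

2

Leg 1: -178.95° → +72.80°, shortest Δλ = -108.25° (west) — crosses 180°.
Leg 2: +72.80° → -25.60°, shortest Δλ = -98.4° (west) — does not cross 180°.
Leg 3: -25.60° → +165.60°, shortest Δλ = -168.8° (west) — crosses 180°.
Total crossings: 2.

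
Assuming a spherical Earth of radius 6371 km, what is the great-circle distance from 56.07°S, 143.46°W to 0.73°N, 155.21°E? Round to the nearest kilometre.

8350 km

Δλ = 155.21 − -143.46 = 298.67°; wrapped into (−180°, 180°]: -61.33°.
Δφ = 0.73 − -56.07 = 56.80°.
a = sin²(Δφ/2) + cos φ₁ · cos φ₂ · sin²(Δλ/2) = 0.371399.
c = 2·atan2(√a, √(1−a)) = 1.31067 rad → d = 6371·c ≈ 8350.28 km.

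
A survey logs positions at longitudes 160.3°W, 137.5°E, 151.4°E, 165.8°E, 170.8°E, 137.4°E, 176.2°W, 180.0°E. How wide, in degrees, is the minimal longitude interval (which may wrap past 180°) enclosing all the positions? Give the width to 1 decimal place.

Sort the longitudes: -176.2°, -160.3°, +137.4°, +137.5°, +151.4°, +165.8°, +170.8°, +180.0°.
Eastward gaps between consecutive values (wrapping around): 15.9°, 297.7°, 0.1°, 13.9°, 14.4°, 5.0°, 9.2°, 3.8°.
Largest gap = 297.7° ⇒ minimal covering band is its complement: 360° − 297.7° = 62.3°.
Band runs from +137.4° eastward to -160.3°, crossing the antimeridian.

62.3°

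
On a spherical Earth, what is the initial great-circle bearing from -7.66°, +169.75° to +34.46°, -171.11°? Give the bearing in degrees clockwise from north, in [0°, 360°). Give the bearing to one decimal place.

Δλ = -171.11 − 169.75 = -340.86°; wrapped into (−180°, 180°]: 19.14°.
θ = atan2( sin Δλ · cos φ₂ , cos φ₁ · sin φ₂ − sin φ₁ · cos φ₂ · cos Δλ )
  = atan2(0.27034, 0.66461) = 22.135° → normalised to [0°, 360°): 22.135°.

22.1°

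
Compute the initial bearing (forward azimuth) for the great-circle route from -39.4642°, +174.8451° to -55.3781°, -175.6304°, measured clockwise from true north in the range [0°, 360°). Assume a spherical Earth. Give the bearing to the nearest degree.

161°

Δλ = -175.6304 − 174.8451 = -350.4755°; wrapped into (−180°, 180°]: 9.5245°.
θ = atan2( sin Δλ · cos φ₂ , cos φ₁ · sin φ₂ − sin φ₁ · cos φ₂ · cos Δλ )
  = atan2(0.09401, -0.27917) = 161.389° → normalised to [0°, 360°): 161.389°.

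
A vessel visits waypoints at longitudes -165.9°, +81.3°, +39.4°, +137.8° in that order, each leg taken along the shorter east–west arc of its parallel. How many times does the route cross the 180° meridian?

1

Leg 1: -165.9° → +81.3°, shortest Δλ = -112.8° (west) — crosses 180°.
Leg 2: +81.3° → +39.4°, shortest Δλ = -41.9° (west) — does not cross 180°.
Leg 3: +39.4° → +137.8°, shortest Δλ = 98.4° (east) — does not cross 180°.
Total crossings: 1.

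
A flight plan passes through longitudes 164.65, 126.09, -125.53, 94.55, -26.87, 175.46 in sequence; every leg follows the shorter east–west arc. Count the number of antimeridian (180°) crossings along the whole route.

Leg 1: +164.65° → +126.09°, shortest Δλ = -38.56° (west) — does not cross 180°.
Leg 2: +126.09° → -125.53°, shortest Δλ = 108.38° (east) — crosses 180°.
Leg 3: -125.53° → +94.55°, shortest Δλ = -139.92° (west) — crosses 180°.
Leg 4: +94.55° → -26.87°, shortest Δλ = -121.42° (west) — does not cross 180°.
Leg 5: -26.87° → +175.46°, shortest Δλ = -157.67° (west) — crosses 180°.
Total crossings: 3.

3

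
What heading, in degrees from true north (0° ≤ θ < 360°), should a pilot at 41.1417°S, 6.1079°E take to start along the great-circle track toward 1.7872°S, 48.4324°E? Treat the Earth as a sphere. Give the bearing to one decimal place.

Δλ = 48.4324 − 6.1079 = 42.3245°.
θ = atan2( sin Δλ · cos φ₂ , cos φ₁ · sin φ₂ − sin φ₁ · cos φ₂ · cos Δλ )
  = atan2(0.67300, 0.46271) = 55.490° → normalised to [0°, 360°): 55.490°.

55.5°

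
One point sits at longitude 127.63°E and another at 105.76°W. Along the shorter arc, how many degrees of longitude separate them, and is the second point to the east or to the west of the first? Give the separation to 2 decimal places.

126.61° east

Raw difference: -105.76 − 127.63 = -233.39°.
Normalise into (−180°, 180°]: -233.39° + 360° = 126.61°.
Positive ⇒ the second point lies to the east; separation 126.61°.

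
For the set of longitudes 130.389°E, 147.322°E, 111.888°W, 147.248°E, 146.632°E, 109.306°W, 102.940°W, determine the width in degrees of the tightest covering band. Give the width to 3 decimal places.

Sort the longitudes: -111.888°, -109.306°, -102.940°, +130.389°, +146.632°, +147.248°, +147.322°.
Eastward gaps between consecutive values (wrapping around): 2.582°, 6.366°, 233.329°, 16.243°, 0.616°, 0.074°, 100.790°.
Largest gap = 233.329° ⇒ minimal covering band is its complement: 360° − 233.329° = 126.671°.
Band runs from +130.389° eastward to -102.940°, crossing the antimeridian.

126.671°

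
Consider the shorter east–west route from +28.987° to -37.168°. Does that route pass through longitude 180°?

No

Signed shortest Δλ = ((-37.168 − 28.987 + 180) mod 360) − 180 = -66.155°.
Going west by 66.155° from +28.987° reaches -37.168° without touching 180°.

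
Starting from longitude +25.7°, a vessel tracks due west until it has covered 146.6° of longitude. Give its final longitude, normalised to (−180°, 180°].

-120.9°

Start at +25.7°; shift −146.6° → -120.9°.
-120.9° already lies in (−180°, 180°].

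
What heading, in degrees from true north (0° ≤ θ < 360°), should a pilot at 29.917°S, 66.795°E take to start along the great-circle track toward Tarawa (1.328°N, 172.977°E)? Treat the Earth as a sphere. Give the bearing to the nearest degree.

Δλ = 172.977 − 66.795 = 106.182°.
θ = atan2( sin Δλ · cos φ₂ , cos φ₁ · sin φ₂ − sin φ₁ · cos φ₂ · cos Δλ )
  = atan2(0.96012, -0.11887) = 97.058° → normalised to [0°, 360°): 97.058°.

97°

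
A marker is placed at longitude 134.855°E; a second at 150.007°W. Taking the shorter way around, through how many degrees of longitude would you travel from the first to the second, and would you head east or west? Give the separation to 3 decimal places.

75.138° east

Raw difference: -150.007 − 134.855 = -284.862°.
Normalise into (−180°, 180°]: -284.862° + 360° = 75.138°.
Positive ⇒ the second point lies to the east; separation 75.138°.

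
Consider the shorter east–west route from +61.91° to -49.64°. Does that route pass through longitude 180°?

No

Signed shortest Δλ = ((-49.64 − 61.91 + 180) mod 360) − 180 = -111.55°.
Going west by 111.55° from +61.91° reaches -49.64° without touching 180°.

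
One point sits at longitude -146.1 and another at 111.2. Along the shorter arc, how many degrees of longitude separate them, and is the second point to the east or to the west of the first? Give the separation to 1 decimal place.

Raw difference: 111.2 − -146.1 = 257.3°.
Normalise into (−180°, 180°]: 257.3° − 360° = -102.7°.
Negative ⇒ the second point lies to the west; separation 102.7°.

102.7° west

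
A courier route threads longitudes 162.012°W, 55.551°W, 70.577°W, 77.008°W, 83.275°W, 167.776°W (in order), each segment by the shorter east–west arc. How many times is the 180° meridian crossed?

Leg 1: -162.012° → -55.551°, shortest Δλ = 106.461° (east) — does not cross 180°.
Leg 2: -55.551° → -70.577°, shortest Δλ = -15.026° (west) — does not cross 180°.
Leg 3: -70.577° → -77.008°, shortest Δλ = -6.431° (west) — does not cross 180°.
Leg 4: -77.008° → -83.275°, shortest Δλ = -6.267° (west) — does not cross 180°.
Leg 5: -83.275° → -167.776°, shortest Δλ = -84.501° (west) — does not cross 180°.
Total crossings: 0.

0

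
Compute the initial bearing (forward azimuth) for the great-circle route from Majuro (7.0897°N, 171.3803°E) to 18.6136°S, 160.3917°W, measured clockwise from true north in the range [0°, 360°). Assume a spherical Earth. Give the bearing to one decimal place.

Δλ = -160.3917 − 171.3803 = -331.7720°; wrapped into (−180°, 180°]: 28.2280°.
θ = atan2( sin Δλ · cos φ₂ , cos φ₁ · sin φ₂ − sin φ₁ · cos φ₂ · cos Δλ )
  = atan2(0.44824, -0.41980) = 133.123° → normalised to [0°, 360°): 133.123°.

133.1°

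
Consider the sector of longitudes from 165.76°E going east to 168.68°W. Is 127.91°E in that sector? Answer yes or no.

No

Band width going east from +165.76° to -168.68°: ((-168.68 − 165.76) mod 360) = 25.56°.
Offset of +127.91° east of the west edge: ((127.91 − 165.76) mod 360) = 322.15°.
322.15° > 25.56° ⇒ outside.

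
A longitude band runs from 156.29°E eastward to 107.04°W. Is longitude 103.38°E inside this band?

No

Band width going east from +156.29° to -107.04°: ((-107.04 − 156.29) mod 360) = 96.67°.
Offset of +103.38° east of the west edge: ((103.38 − 156.29) mod 360) = 307.09°.
307.09° > 96.67° ⇒ outside.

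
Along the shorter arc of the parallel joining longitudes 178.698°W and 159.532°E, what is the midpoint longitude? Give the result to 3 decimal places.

Signed shortest Δλ from -178.698° to +159.532° is -21.770°.
Midpoint longitude = -178.698° + (-21.770°)/2 = -178.698° − 10.885° = -189.583°.
Normalise into (−180°, 180°]: +170.417°.
(The naïve average (-178.698 + +159.532)/2 = -9.583° is on the wrong side of the globe.)

170.417°E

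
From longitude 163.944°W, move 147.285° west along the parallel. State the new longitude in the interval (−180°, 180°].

Start at -163.944°; shift −147.285° → -311.229°.
-311.229° lies outside (−180°, 180°]; add 360° → +48.771°.

48.771°E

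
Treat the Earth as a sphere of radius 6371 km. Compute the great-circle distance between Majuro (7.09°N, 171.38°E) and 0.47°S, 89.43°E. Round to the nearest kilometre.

9126 km

Δλ = 89.43 − 171.38 = -81.95°.
Δφ = -0.47 − 7.09 = -7.56°.
a = sin²(Δφ/2) + cos φ₁ · cos φ₂ · sin²(Δλ/2) = 0.431025.
c = 2·atan2(√a, √(1−a)) = 1.43241 rad → d = 6371·c ≈ 9125.86 km.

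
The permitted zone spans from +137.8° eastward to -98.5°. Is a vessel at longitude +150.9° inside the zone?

Yes

Band width going east from +137.8° to -98.5°: ((-98.5 − 137.8) mod 360) = 123.7°.
Offset of +150.9° east of the west edge: ((150.9 − 137.8) mod 360) = 13.1°.
13.1° ≤ 123.7° ⇒ inside.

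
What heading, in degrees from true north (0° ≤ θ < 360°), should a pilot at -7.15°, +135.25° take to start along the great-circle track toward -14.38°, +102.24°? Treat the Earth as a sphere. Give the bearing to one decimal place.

254.6°

Δλ = 102.24 − 135.25 = -33.01°.
θ = atan2( sin Δλ · cos φ₂ , cos φ₁ · sin φ₂ − sin φ₁ · cos φ₂ · cos Δλ )
  = atan2(-0.52772, -0.14532) = -105.396° → normalised to [0°, 360°): 254.604°.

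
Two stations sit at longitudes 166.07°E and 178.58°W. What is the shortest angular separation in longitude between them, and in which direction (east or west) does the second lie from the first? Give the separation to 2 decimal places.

15.35° east

Raw difference: -178.58 − 166.07 = -344.65°.
Normalise into (−180°, 180°]: -344.65° + 360° = 15.35°.
Positive ⇒ the second point lies to the east; separation 15.35°.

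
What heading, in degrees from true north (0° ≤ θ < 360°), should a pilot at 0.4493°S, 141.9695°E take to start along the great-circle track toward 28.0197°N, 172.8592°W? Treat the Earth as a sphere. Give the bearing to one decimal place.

52.8°

Δλ = -172.8592 − 141.9695 = -314.8287°; wrapped into (−180°, 180°]: 45.1713°.
θ = atan2( sin Δλ · cos φ₂ , cos φ₁ · sin φ₂ − sin φ₁ · cos φ₂ · cos Δλ )
  = atan2(0.62609, 0.47464) = 52.834° → normalised to [0°, 360°): 52.834°.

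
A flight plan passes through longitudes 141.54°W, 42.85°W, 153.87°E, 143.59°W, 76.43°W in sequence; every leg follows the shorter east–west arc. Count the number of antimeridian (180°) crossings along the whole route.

Leg 1: -141.54° → -42.85°, shortest Δλ = 98.69° (east) — does not cross 180°.
Leg 2: -42.85° → +153.87°, shortest Δλ = -163.28° (west) — crosses 180°.
Leg 3: +153.87° → -143.59°, shortest Δλ = 62.54° (east) — crosses 180°.
Leg 4: -143.59° → -76.43°, shortest Δλ = 67.16° (east) — does not cross 180°.
Total crossings: 2.

2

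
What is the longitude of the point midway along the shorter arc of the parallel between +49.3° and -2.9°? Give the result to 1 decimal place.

Signed shortest Δλ from +49.3° to -2.9° is -52.2°.
Midpoint longitude = +49.3° + (-52.2°)/2 = +49.3° − 26.1° = +23.2°.

+23.2°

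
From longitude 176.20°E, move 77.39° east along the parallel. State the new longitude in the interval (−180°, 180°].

106.41°W

Start at +176.20°; shift +77.39° → +253.59°.
+253.59° lies outside (−180°, 180°]; subtract 360° → -106.41°.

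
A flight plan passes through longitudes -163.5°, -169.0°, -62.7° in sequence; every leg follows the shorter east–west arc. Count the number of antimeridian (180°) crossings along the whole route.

0

Leg 1: -163.5° → -169.0°, shortest Δλ = -5.5° (west) — does not cross 180°.
Leg 2: -169.0° → -62.7°, shortest Δλ = 106.3° (east) — does not cross 180°.
Total crossings: 0.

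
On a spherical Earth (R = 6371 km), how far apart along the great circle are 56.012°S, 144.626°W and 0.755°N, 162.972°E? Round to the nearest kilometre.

Δλ = 162.972 − -144.626 = 307.598°; wrapped into (−180°, 180°]: -52.402°.
Δφ = 0.755 − -56.012 = 56.767°.
a = sin²(Δφ/2) + cos φ₁ · cos φ₂ · sin²(Δλ/2) = 0.334944.
c = 2·atan2(√a, √(1−a)) = 1.23437 rad → d = 6371·c ≈ 7864.20 km.

7864 km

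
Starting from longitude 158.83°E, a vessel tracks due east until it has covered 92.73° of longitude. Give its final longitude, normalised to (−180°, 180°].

108.44°W

Start at +158.83°; shift +92.73° → +251.56°.
+251.56° lies outside (−180°, 180°]; subtract 360° → -108.44°.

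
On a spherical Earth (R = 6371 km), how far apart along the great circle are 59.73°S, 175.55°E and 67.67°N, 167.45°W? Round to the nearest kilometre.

14234 km

Δλ = -167.45 − 175.55 = -343.00°; wrapped into (−180°, 180°]: 17.00°.
Δφ = 67.67 − -59.73 = 127.40°.
a = sin²(Δφ/2) + cos φ₁ · cos φ₂ · sin²(Δλ/2) = 0.807872.
c = 2·atan2(√a, √(1−a)) = 2.23413 rad → d = 6371·c ≈ 14233.62 km.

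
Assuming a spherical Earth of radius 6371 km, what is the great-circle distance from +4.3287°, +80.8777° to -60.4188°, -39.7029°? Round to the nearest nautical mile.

6510 nmi

Δλ = -39.7029 − 80.8777 = -120.5806°.
Δφ = -60.4188 − 4.3287 = -64.7475°.
a = sin²(Δφ/2) + cos φ₁ · cos φ₂ · sin²(Δλ/2) = 0.658036.
c = 2·atan2(√a, √(1−a)) = 1.89238 rad → d = 6371·c ≈ 12056.37 km ≈ 6509.92 nmi.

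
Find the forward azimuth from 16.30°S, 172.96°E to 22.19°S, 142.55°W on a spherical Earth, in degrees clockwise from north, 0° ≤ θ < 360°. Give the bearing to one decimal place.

Δλ = -142.55 − 172.96 = -315.51°; wrapped into (−180°, 180°]: 44.49°.
θ = atan2( sin Δλ · cos φ₂ , cos φ₁ · sin φ₂ − sin φ₁ · cos φ₂ · cos Δλ )
  = atan2(0.64888, -0.17711) = 105.267° → normalised to [0°, 360°): 105.267°.

105.3°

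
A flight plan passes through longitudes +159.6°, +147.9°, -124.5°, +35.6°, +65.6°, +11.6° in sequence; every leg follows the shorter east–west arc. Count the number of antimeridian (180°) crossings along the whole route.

Leg 1: +159.6° → +147.9°, shortest Δλ = -11.7° (west) — does not cross 180°.
Leg 2: +147.9° → -124.5°, shortest Δλ = 87.6° (east) — crosses 180°.
Leg 3: -124.5° → +35.6°, shortest Δλ = 160.1° (east) — does not cross 180°.
Leg 4: +35.6° → +65.6°, shortest Δλ = 30.0° (east) — does not cross 180°.
Leg 5: +65.6° → +11.6°, shortest Δλ = -54.0° (west) — does not cross 180°.
Total crossings: 1.

1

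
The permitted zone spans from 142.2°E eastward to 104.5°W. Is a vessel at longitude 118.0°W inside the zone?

Yes

Band width going east from +142.2° to -104.5°: ((-104.5 − 142.2) mod 360) = 113.3°.
Offset of -118.0° east of the west edge: ((-118.0 − 142.2) mod 360) = 99.8°.
99.8° ≤ 113.3° ⇒ inside.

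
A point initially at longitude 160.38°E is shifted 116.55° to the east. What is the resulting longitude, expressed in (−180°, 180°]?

Start at +160.38°; shift +116.55° → +276.93°.
+276.93° lies outside (−180°, 180°]; subtract 360° → -83.07°.

83.07°W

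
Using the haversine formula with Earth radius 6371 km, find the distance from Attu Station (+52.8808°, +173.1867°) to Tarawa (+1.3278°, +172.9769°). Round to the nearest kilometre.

Δλ = 172.9769 − 173.1867 = -0.2098°.
Δφ = 1.3278 − 52.8808 = -51.5530°.
a = sin²(Δφ/2) + cos φ₁ · cos φ₂ · sin²(Δλ/2) = 0.189107.
c = 2·atan2(√a, √(1−a)) = 0.89977 rad → d = 6371·c ≈ 5732.46 km.

5732 km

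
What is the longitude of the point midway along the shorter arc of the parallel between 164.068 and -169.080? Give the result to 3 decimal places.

Signed shortest Δλ from +164.068° to -169.080° is +26.852°.
Midpoint longitude = +164.068° + (+26.852°)/2 = +164.068° + 13.426° = +177.494°.
(The naïve average (+164.068 + -169.080)/2 = -2.506° is on the wrong side of the globe.)

+177.494°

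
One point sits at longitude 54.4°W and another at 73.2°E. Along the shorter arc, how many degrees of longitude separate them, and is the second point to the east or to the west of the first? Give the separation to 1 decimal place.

127.6° east

Raw difference: 73.2 − -54.4 = 127.6°.
Normalise into (−180°, 180°]: 127.6° stays 127.6°.
Positive ⇒ the second point lies to the east; separation 127.6°.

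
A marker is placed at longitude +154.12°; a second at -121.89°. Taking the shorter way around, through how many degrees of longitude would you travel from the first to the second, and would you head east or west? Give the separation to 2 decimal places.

Raw difference: -121.89 − 154.12 = -276.01°.
Normalise into (−180°, 180°]: -276.01° + 360° = 83.99°.
Positive ⇒ the second point lies to the east; separation 83.99°.

83.99° east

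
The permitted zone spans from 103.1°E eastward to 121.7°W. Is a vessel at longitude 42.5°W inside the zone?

Band width going east from +103.1° to -121.7°: ((-121.7 − 103.1) mod 360) = 135.2°.
Offset of -42.5° east of the west edge: ((-42.5 − 103.1) mod 360) = 214.4°.
214.4° > 135.2° ⇒ outside.

No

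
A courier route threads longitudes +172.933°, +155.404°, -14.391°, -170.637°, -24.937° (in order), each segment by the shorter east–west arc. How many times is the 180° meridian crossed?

Leg 1: +172.933° → +155.404°, shortest Δλ = -17.529° (west) — does not cross 180°.
Leg 2: +155.404° → -14.391°, shortest Δλ = -169.795° (west) — does not cross 180°.
Leg 3: -14.391° → -170.637°, shortest Δλ = -156.246° (west) — does not cross 180°.
Leg 4: -170.637° → -24.937°, shortest Δλ = 145.7° (east) — does not cross 180°.
Total crossings: 0.

0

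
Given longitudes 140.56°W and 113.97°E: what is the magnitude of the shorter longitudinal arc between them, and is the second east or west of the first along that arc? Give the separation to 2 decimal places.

105.47° west

Raw difference: 113.97 − -140.56 = 254.53°.
Normalise into (−180°, 180°]: 254.53° − 360° = -105.47°.
Negative ⇒ the second point lies to the west; separation 105.47°.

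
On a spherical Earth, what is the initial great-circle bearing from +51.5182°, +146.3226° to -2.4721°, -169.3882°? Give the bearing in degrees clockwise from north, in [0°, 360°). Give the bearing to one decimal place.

130.1°

Δλ = -169.3882 − 146.3226 = -315.7108°; wrapped into (−180°, 180°]: 44.2892°.
θ = atan2( sin Δλ · cos φ₂ , cos φ₁ · sin φ₂ − sin φ₁ · cos φ₂ · cos Δλ )
  = atan2(0.69763, -0.58667) = 130.062° → normalised to [0°, 360°): 130.062°.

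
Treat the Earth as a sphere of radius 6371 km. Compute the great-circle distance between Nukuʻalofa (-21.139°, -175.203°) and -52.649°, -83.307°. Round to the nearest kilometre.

8279 km

Δλ = -83.307 − -175.203 = 91.896°.
Δφ = -52.649 − -21.139 = -31.510°.
a = sin²(Δφ/2) + cos φ₁ · cos φ₂ · sin²(Δλ/2) = 0.366022.
c = 2·atan2(√a, √(1−a)) = 1.29953 rad → d = 6371·c ≈ 8279.27 km.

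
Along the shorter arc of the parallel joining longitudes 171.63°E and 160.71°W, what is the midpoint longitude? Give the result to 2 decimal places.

Signed shortest Δλ from +171.63° to -160.71° is +27.66°.
Midpoint longitude = +171.63° + (+27.66°)/2 = +171.63° + 13.83° = +185.46°.
Normalise into (−180°, 180°]: -174.54°.
(The naïve average (+171.63 + -160.71)/2 = 5.46° is on the wrong side of the globe.)

174.54°W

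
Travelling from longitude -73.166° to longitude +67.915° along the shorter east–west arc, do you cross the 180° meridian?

No

Signed shortest Δλ = ((67.915 − -73.166 + 180) mod 360) − 180 = 141.081°.
Going east by 141.081° from -73.166° reaches +67.915° without touching 180°.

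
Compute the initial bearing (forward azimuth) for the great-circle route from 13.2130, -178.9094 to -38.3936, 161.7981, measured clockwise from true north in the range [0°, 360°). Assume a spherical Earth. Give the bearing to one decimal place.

198.5°

Δλ = 161.7981 − -178.9094 = 340.7075°; wrapped into (−180°, 180°]: -19.2925°.
θ = atan2( sin Δλ · cos φ₂ , cos φ₁ · sin φ₂ − sin φ₁ · cos φ₂ · cos Δλ )
  = atan2(-0.25895, -0.77370) = -161.495° → normalised to [0°, 360°): 198.505°.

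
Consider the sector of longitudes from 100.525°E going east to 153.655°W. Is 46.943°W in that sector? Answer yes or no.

No

Band width going east from +100.525° to -153.655°: ((-153.655 − 100.525) mod 360) = 105.820°.
Offset of -46.943° east of the west edge: ((-46.943 − 100.525) mod 360) = 212.532°.
212.532° > 105.820° ⇒ outside.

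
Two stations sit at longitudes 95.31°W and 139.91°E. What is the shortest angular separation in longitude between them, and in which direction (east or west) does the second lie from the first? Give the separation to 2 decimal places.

Raw difference: 139.91 − -95.31 = 235.22°.
Normalise into (−180°, 180°]: 235.22° − 360° = -124.78°.
Negative ⇒ the second point lies to the west; separation 124.78°.

124.78° west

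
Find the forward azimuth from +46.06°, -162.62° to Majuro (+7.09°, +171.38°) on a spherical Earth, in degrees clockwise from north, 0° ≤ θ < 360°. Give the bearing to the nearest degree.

218°

Δλ = 171.38 − -162.62 = 334.00°; wrapped into (−180°, 180°]: -26.00°.
θ = atan2( sin Δλ · cos φ₂ , cos φ₁ · sin φ₂ − sin φ₁ · cos φ₂ · cos Δλ )
  = atan2(-0.43502, -0.55660) = -141.990° → normalised to [0°, 360°): 218.010°.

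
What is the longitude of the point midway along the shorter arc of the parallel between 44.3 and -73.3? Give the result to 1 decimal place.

-14.5°

Signed shortest Δλ from +44.3° to -73.3° is -117.6°.
Midpoint longitude = +44.3° + (-117.6°)/2 = +44.3° − 58.8° = -14.5°.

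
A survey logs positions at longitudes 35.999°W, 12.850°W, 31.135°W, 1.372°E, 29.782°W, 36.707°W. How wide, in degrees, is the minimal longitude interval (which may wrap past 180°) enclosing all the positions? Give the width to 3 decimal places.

Sort the longitudes: -36.707°, -35.999°, -31.135°, -29.782°, -12.850°, +1.372°.
Eastward gaps between consecutive values (wrapping around): 0.708°, 4.864°, 1.353°, 16.932°, 14.222°, 321.921°.
Largest gap = 321.921° ⇒ minimal covering band is its complement: 360° − 321.921° = 38.079°.
Band runs from -36.707° eastward to +1.372°.

38.079°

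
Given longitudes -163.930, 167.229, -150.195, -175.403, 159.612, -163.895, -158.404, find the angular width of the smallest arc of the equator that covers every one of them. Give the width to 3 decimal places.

50.193°

Sort the longitudes: -175.403°, -163.930°, -163.895°, -158.404°, -150.195°, +159.612°, +167.229°.
Eastward gaps between consecutive values (wrapping around): 11.473°, 0.035°, 5.491°, 8.209°, 309.807°, 7.617°, 17.368°.
Largest gap = 309.807° ⇒ minimal covering band is its complement: 360° − 309.807° = 50.193°.
Band runs from +159.612° eastward to -150.195°, crossing the antimeridian.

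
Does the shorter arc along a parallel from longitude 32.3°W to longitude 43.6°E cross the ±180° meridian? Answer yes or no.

Signed shortest Δλ = ((43.6 − -32.3 + 180) mod 360) − 180 = 75.9°.
Going east by 75.9° from -32.3° reaches +43.6° without touching 180°.

No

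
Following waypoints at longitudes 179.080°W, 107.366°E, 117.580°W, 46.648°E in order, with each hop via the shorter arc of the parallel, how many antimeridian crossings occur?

2

Leg 1: -179.080° → +107.366°, shortest Δλ = -73.554° (west) — crosses 180°.
Leg 2: +107.366° → -117.580°, shortest Δλ = 135.054° (east) — crosses 180°.
Leg 3: -117.580° → +46.648°, shortest Δλ = 164.228° (east) — does not cross 180°.
Total crossings: 2.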